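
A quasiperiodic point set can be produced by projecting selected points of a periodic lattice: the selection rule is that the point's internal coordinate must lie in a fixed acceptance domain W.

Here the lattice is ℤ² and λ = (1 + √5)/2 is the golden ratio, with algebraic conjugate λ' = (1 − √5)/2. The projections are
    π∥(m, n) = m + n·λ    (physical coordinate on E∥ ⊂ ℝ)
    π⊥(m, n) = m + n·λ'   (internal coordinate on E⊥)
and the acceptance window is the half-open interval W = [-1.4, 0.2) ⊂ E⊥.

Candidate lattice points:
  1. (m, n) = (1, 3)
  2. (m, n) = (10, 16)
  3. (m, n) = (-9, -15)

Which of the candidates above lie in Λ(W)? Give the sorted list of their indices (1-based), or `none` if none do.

λ' = (1−√5)/2 ≈ -0.61803.
[1] lift (1,3): star map gives -0.85410; window check -1.4 ≤ -0.85410 < 0.2 is true → IN Λ
[2] lift (10,16): star map gives 0.11146; window check -1.4 ≤ 0.11146 < 0.2 is true → IN Λ
[3] lift (-9,-15): star map gives 0.27051; window check -1.4 ≤ 0.27051 < 0.2 is false → out

1, 2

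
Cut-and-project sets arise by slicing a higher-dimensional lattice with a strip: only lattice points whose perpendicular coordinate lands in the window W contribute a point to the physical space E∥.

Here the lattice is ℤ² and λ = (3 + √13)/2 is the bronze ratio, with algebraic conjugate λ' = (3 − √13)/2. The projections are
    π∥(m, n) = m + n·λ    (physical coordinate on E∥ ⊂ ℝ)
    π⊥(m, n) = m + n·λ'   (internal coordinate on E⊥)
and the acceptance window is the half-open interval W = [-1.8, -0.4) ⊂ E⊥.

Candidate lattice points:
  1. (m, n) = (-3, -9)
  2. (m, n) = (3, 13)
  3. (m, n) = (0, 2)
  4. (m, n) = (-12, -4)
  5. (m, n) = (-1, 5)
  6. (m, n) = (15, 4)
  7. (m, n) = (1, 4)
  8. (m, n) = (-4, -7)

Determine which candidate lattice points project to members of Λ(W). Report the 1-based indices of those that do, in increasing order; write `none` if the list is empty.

λ' = (3−√13)/2 ≈ -0.302776.
[1] lift (-3,-9): star map gives -0.275019; window check -1.8 ≤ -0.275019 < -0.4 is false → out
[2] lift (3,13): star map gives -0.936083; window check -1.8 ≤ -0.936083 < -0.4 is true → IN Λ
[3] lift (0,2): star map gives -0.605551; window check -1.8 ≤ -0.605551 < -0.4 is true → IN Λ
[4] lift (-12,-4): star map gives -10.788897; window check -1.8 ≤ -10.788897 < -0.4 is false → out
[5] lift (-1,5): star map gives -2.513878; window check -1.8 ≤ -2.513878 < -0.4 is false → out
[6] lift (15,4): star map gives 13.788897; window check -1.8 ≤ 13.788897 < -0.4 is false → out
[7] lift (1,4): star map gives -0.211103; window check -1.8 ≤ -0.211103 < -0.4 is false → out
[8] lift (-4,-7): star map gives -1.880571; window check -1.8 ≤ -1.880571 < -0.4 is false → out

2, 3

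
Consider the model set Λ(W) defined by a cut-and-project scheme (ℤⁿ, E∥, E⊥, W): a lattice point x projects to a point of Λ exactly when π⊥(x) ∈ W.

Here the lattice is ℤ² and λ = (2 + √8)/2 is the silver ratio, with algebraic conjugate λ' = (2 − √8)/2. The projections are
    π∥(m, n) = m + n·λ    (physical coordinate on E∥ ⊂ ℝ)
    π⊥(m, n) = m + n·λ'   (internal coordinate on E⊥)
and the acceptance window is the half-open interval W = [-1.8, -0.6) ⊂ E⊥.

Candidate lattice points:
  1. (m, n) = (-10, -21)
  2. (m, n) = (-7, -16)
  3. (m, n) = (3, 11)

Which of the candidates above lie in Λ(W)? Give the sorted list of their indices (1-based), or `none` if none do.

1, 3

Compute λ' = (2−√8)/2 = -0.41421, so π⊥(m,n) = m -0.41421·n.
#1 (-10,-21): internal coord -10 + (-21)·λ' = -1.30152; -1.30152 ∈ [-1.8, -0.6) → IN Λ
#2 (-7,-16): internal coord -7 + (-16)·λ' = -0.37258; -0.37258 ∉ [-1.8, -0.6) → out
#3 (3,11): internal coord 3 + (11)·λ' = -1.55635; -1.55635 ∈ [-1.8, -0.6) → IN Λ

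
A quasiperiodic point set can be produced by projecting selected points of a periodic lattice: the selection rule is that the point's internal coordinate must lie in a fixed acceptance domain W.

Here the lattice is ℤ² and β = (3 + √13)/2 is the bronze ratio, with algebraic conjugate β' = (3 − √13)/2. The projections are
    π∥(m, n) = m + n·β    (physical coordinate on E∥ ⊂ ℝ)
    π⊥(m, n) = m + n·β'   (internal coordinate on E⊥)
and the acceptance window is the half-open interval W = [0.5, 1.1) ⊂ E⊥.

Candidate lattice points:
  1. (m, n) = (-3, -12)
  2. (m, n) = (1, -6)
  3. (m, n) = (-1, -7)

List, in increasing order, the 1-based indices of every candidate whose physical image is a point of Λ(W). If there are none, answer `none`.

1

β' = (3−√13)/2 ≈ -0.30278.
[1] lift (-3,-12): star map gives 0.63331; window check 0.5 ≤ 0.63331 < 1.1 is true → IN Λ
[2] lift (1,-6): star map gives 2.81665; window check 0.5 ≤ 2.81665 < 1.1 is false → out
[3] lift (-1,-7): star map gives 1.11943; window check 0.5 ≤ 1.11943 < 1.1 is false → out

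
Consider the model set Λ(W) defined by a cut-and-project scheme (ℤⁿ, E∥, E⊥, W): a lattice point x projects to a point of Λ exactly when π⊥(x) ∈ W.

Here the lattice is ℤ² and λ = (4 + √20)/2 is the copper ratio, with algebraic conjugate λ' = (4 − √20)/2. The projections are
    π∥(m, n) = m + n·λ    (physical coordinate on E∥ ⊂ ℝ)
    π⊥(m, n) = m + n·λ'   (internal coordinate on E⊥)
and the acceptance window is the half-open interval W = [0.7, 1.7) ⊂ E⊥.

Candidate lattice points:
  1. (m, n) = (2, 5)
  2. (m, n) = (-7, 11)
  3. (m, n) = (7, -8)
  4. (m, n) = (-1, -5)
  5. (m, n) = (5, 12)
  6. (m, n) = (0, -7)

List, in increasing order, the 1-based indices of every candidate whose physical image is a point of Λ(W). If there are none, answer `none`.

1, 6

Compute λ' = (4−√20)/2 = -0.23607, so π⊥(m,n) = m -0.23607·n.
[1] lift (2,5): star map gives 0.81966; window check 0.7 ≤ 0.81966 < 1.7 is true → IN Λ
[2] lift (-7,11): star map gives -9.59675; window check 0.7 ≤ -9.59675 < 1.7 is false → out
[3] lift (7,-8): star map gives 8.88854; window check 0.7 ≤ 8.88854 < 1.7 is false → out
[4] lift (-1,-5): star map gives 0.18034; window check 0.7 ≤ 0.18034 < 1.7 is false → out
[5] lift (5,12): star map gives 2.16718; window check 0.7 ≤ 2.16718 < 1.7 is false → out
[6] lift (0,-7): star map gives 1.65248; window check 0.7 ≤ 1.65248 < 1.7 is true → IN Λ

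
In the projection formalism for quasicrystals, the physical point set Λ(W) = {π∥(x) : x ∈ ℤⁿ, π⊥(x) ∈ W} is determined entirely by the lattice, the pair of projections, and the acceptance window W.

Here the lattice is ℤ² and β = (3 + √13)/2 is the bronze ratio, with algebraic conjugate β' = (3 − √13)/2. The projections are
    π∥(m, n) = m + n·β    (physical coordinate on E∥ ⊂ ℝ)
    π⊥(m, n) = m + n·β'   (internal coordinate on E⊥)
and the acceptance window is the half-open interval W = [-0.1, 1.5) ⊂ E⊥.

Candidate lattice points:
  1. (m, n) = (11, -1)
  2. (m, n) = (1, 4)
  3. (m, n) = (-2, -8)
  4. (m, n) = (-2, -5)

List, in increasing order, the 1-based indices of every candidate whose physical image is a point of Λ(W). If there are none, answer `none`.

β' = (3−√13)/2 ≈ -0.3028.
#1 (11,-1): internal coord 11 + (-1)·β' = +11.3028; +11.3028 ∉ [-0.1, 1.5) → out
#2 (1,4): internal coord 1 + (4)·β' = -0.2111; -0.2111 ∉ [-0.1, 1.5) → out
#3 (-2,-8): internal coord -2 + (-8)·β' = +0.4222; +0.4222 ∈ [-0.1, 1.5) → IN Λ
#4 (-2,-5): internal coord -2 + (-5)·β' = -0.4861; -0.4861 ∉ [-0.1, 1.5) → out

3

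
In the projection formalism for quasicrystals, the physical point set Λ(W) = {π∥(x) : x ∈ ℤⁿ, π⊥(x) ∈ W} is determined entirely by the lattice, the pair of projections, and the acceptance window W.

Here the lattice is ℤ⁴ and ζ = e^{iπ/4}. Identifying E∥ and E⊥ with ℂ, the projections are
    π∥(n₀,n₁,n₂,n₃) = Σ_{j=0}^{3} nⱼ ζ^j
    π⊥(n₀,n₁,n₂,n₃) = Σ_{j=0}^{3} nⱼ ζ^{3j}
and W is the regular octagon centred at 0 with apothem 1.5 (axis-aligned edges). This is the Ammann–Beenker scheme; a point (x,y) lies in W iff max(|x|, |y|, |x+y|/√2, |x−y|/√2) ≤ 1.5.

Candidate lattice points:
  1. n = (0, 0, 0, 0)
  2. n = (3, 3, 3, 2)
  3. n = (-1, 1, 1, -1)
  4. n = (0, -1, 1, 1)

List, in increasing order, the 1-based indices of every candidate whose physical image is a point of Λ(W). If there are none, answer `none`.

Internal map: ζ^{3j} for j=0..3 gives (1,0), (−√2/2,√2/2), (0,−1), (√2/2,√2/2).
candidate 1: n = (0, 0, 0, 0) → π⊥ ≈ (+0.000000, +0.000000); max(|x|,|y|,|x±y|/√2) = 0.000000 ≤ 1.5 ⇒ ∈ W
candidate 2: n = (3, 3, 3, 2) → π⊥ ≈ (+2.292893, +0.535534); max(|x|,|y|,|x±y|/√2) = 2.292893 > 1.5 ⇒ ∉ W
candidate 3: n = (-1, 1, 1, -1) → π⊥ ≈ (-2.414214, -1.000000); max(|x|,|y|,|x±y|/√2) = 2.414214 > 1.5 ⇒ ∉ W
candidate 4: n = (0, -1, 1, 1) → π⊥ ≈ (+1.414214, -1.000000); max(|x|,|y|,|x±y|/√2) = 1.707107 > 1.5 ⇒ ∉ W

1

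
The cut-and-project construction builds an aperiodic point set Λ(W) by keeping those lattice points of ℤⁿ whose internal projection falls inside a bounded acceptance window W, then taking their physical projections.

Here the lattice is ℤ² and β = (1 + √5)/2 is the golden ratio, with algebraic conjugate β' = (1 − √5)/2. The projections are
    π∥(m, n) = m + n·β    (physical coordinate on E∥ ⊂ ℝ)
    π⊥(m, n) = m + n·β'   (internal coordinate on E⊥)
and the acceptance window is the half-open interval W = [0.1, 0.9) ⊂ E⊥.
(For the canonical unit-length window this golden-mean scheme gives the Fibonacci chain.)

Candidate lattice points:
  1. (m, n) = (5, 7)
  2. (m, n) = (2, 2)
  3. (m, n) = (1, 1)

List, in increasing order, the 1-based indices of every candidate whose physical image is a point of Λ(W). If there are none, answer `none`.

Compute β' = (1−√5)/2 = -0.618034, so π⊥(m,n) = m -0.618034·n.
#1 (5,7): internal coord 5 + (7)·β' = +0.673762; +0.673762 ∈ [0.1, 0.9) → IN Λ
#2 (2,2): internal coord 2 + (2)·β' = +0.763932; +0.763932 ∈ [0.1, 0.9) → IN Λ
#3 (1,1): internal coord 1 + (1)·β' = +0.381966; +0.381966 ∈ [0.1, 0.9) → IN Λ

1, 2, 3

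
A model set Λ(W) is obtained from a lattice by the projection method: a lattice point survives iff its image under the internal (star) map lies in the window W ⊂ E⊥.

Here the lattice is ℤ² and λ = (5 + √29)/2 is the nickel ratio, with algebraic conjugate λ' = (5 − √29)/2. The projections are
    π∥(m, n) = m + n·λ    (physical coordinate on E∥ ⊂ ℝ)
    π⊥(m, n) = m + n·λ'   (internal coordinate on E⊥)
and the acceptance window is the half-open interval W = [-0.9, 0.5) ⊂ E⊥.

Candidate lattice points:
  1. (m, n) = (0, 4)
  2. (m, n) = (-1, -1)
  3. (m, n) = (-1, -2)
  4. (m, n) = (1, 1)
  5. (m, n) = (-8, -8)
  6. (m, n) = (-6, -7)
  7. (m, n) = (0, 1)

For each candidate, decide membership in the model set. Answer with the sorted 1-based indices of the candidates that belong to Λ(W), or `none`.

λ' = (5−√29)/2 ≈ -0.1926.
[1] lift (0,4): star map gives -0.7703; window check -0.9 ≤ -0.7703 < 0.5 is true → IN Λ
[2] lift (-1,-1): star map gives -0.8074; window check -0.9 ≤ -0.8074 < 0.5 is true → IN Λ
[3] lift (-1,-2): star map gives -0.6148; window check -0.9 ≤ -0.6148 < 0.5 is true → IN Λ
[4] lift (1,1): star map gives 0.8074; window check -0.9 ≤ 0.8074 < 0.5 is false → out
[5] lift (-8,-8): star map gives -6.4593; window check -0.9 ≤ -6.4593 < 0.5 is false → out
[6] lift (-6,-7): star map gives -4.6519; window check -0.9 ≤ -4.6519 < 0.5 is false → out
[7] lift (0,1): star map gives -0.1926; window check -0.9 ≤ -0.1926 < 0.5 is true → IN Λ

1, 2, 3, 7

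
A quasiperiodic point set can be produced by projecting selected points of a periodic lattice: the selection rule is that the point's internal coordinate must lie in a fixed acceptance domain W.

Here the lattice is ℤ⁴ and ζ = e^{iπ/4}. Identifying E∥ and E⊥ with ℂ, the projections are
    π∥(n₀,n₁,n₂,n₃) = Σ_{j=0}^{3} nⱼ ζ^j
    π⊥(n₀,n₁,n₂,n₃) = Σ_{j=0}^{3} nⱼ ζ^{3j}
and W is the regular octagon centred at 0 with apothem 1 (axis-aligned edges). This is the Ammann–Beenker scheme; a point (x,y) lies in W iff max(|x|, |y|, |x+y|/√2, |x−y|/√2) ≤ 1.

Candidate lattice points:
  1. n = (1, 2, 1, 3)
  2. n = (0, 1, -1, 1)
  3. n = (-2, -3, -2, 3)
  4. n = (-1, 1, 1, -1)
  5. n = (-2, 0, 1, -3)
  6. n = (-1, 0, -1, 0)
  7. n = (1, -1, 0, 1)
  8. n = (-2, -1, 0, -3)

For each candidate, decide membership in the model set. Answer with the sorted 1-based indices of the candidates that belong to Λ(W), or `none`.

none

π⊥(n) = n₀ + n₁ζ³ + n₂ζ⁶ + n₃ζ⁹ where ζ = e^{iπ/4}.
#1 (1, 2, 1, 3): internal (1.70711, 2.53553); octagon support 3.00000 vs apothem 1 → ∉ W
#2 (0, 1, -1, 1): internal (0.00000, 2.41421); octagon support 2.41421 vs apothem 1 → ∉ W
#3 (-2, -3, -2, 3): internal (2.24264, 2.00000); octagon support 3.00000 vs apothem 1 → ∉ W
#4 (-1, 1, 1, -1): internal (-2.41421, -1.00000); octagon support 2.41421 vs apothem 1 → ∉ W
#5 (-2, 0, 1, -3): internal (-4.12132, -3.12132); octagon support 5.12132 vs apothem 1 → ∉ W
#6 (-1, 0, -1, 0): internal (-1.00000, 1.00000); octagon support 1.41421 vs apothem 1 → ∉ W
#7 (1, -1, 0, 1): internal (2.41421, 0.00000); octagon support 2.41421 vs apothem 1 → ∉ W
#8 (-2, -1, 0, -3): internal (-3.41421, -2.82843); octagon support 4.41421 vs apothem 1 → ∉ W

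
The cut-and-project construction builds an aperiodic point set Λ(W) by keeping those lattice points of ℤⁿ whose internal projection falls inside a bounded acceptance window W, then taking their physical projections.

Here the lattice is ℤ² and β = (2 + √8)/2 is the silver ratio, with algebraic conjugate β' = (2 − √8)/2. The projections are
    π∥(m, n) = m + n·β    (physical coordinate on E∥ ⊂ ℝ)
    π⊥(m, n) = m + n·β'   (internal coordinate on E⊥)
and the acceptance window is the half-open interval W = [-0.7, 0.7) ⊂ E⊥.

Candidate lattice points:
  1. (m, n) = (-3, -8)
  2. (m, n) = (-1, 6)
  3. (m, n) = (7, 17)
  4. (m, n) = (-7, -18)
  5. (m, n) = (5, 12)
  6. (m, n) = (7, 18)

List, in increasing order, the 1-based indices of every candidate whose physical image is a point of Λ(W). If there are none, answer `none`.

1, 3, 4, 5, 6

Compute β' = (2−√8)/2 = -0.4142, so π⊥(m,n) = m -0.4142·n.
candidate 1: (m,n)=(-3,-8) → π∥ = -3-8·β ≈ -22.3137, π⊥ = -3-8·β' ≈ 0.3137 ∈ [-0.7, 0.7) ⇒ IN Λ
candidate 2: (m,n)=(-1,6) → π∥ = -1+6·β ≈ 13.4853, π⊥ = -1+6·β' ≈ -3.4853 ∉ [-0.7, 0.7) ⇒ out
candidate 3: (m,n)=(7,17) → π∥ = 7+17·β ≈ 48.0416, π⊥ = 7+17·β' ≈ -0.0416 ∈ [-0.7, 0.7) ⇒ IN Λ
candidate 4: (m,n)=(-7,-18) → π∥ = -7-18·β ≈ -50.4558, π⊥ = -7-18·β' ≈ 0.4558 ∈ [-0.7, 0.7) ⇒ IN Λ
candidate 5: (m,n)=(5,12) → π∥ = 5+12·β ≈ 33.9706, π⊥ = 5+12·β' ≈ 0.0294 ∈ [-0.7, 0.7) ⇒ IN Λ
candidate 6: (m,n)=(7,18) → π∥ = 7+18·β ≈ 50.4558, π⊥ = 7+18·β' ≈ -0.4558 ∈ [-0.7, 0.7) ⇒ IN Λ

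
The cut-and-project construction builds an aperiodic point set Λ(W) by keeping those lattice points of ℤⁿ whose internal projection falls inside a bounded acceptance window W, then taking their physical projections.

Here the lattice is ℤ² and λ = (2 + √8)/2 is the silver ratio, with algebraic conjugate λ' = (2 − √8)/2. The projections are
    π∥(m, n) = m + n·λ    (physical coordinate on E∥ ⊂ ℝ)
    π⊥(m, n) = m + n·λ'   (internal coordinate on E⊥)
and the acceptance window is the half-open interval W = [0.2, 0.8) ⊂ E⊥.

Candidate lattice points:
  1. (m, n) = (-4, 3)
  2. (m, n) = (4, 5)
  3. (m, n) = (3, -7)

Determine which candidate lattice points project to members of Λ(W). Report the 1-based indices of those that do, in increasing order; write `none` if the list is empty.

λ' = (2−√8)/2 ≈ -0.414214.
candidate 1: (m,n)=(-4,3) → π∥ = -4+3·λ ≈ 3.242641, π⊥ = -4+3·λ' ≈ -5.242641 ∉ [0.2, 0.8) ⇒ out
candidate 2: (m,n)=(4,5) → π∥ = 4+5·λ ≈ 16.071068, π⊥ = 4+5·λ' ≈ 1.928932 ∉ [0.2, 0.8) ⇒ out
candidate 3: (m,n)=(3,-7) → π∥ = 3-7·λ ≈ -13.899495, π⊥ = 3-7·λ' ≈ 5.899495 ∉ [0.2, 0.8) ⇒ out

none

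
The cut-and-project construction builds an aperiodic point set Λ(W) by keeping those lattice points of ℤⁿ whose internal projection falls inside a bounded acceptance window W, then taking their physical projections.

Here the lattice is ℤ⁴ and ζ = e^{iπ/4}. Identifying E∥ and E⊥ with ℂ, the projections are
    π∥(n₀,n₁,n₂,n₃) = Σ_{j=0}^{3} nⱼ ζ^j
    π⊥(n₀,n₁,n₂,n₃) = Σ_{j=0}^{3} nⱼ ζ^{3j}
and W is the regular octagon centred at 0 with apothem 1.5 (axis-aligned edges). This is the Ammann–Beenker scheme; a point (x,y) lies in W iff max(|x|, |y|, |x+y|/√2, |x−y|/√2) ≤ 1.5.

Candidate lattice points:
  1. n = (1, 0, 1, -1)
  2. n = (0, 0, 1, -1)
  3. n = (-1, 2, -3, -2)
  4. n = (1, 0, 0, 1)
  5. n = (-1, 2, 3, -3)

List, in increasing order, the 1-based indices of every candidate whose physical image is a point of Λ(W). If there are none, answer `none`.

With ζ = e^{iπ/4} the internal vectors are ζ^0,ζ^3,ζ^6,ζ^9.
candidate 1: n = (1, 0, 1, -1) → π⊥ ≈ (+0.292893, -1.707107); max(|x|,|y|,|x±y|/√2) = 1.707107 > 1.5 ⇒ ∉ W
candidate 2: n = (0, 0, 1, -1) → π⊥ ≈ (-0.707107, -1.707107); max(|x|,|y|,|x±y|/√2) = 1.707107 > 1.5 ⇒ ∉ W
candidate 3: n = (-1, 2, -3, -2) → π⊥ ≈ (-3.828427, +3.000000); max(|x|,|y|,|x±y|/√2) = 4.828427 > 1.5 ⇒ ∉ W
candidate 4: n = (1, 0, 0, 1) → π⊥ ≈ (+1.707107, +0.707107); max(|x|,|y|,|x±y|/√2) = 1.707107 > 1.5 ⇒ ∉ W
candidate 5: n = (-1, 2, 3, -3) → π⊥ ≈ (-4.535534, -3.707107); max(|x|,|y|,|x±y|/√2) = 5.828427 > 1.5 ⇒ ∉ W

none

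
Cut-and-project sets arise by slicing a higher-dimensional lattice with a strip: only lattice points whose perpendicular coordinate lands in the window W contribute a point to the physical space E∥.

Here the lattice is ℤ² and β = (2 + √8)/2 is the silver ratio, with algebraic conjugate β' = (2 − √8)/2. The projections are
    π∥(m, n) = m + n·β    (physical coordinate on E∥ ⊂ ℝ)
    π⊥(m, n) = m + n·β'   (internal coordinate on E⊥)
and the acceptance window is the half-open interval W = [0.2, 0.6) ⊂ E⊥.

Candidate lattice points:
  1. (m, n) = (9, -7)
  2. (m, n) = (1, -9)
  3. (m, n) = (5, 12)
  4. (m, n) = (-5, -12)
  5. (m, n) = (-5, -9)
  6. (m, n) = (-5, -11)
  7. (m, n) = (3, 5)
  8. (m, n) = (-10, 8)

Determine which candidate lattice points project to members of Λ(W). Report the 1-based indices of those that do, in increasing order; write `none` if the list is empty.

none

Numerically β ≈ 2.414214 and β' = −1/β ≈ -0.414214.
#1 (9,-7): internal coord 9 + (-7)·β' = +11.899495; +11.899495 ∉ [0.2, 0.6) → out
#2 (1,-9): internal coord 1 + (-9)·β' = +4.727922; +4.727922 ∉ [0.2, 0.6) → out
#3 (5,12): internal coord 5 + (12)·β' = +0.029437; +0.029437 ∉ [0.2, 0.6) → out
#4 (-5,-12): internal coord -5 + (-12)·β' = -0.029437; -0.029437 ∉ [0.2, 0.6) → out
#5 (-5,-9): internal coord -5 + (-9)·β' = -1.272078; -1.272078 ∉ [0.2, 0.6) → out
#6 (-5,-11): internal coord -5 + (-11)·β' = -0.443651; -0.443651 ∉ [0.2, 0.6) → out
#7 (3,5): internal coord 3 + (5)·β' = +0.928932; +0.928932 ∉ [0.2, 0.6) → out
#8 (-10,8): internal coord -10 + (8)·β' = -13.313708; -13.313708 ∉ [0.2, 0.6) → out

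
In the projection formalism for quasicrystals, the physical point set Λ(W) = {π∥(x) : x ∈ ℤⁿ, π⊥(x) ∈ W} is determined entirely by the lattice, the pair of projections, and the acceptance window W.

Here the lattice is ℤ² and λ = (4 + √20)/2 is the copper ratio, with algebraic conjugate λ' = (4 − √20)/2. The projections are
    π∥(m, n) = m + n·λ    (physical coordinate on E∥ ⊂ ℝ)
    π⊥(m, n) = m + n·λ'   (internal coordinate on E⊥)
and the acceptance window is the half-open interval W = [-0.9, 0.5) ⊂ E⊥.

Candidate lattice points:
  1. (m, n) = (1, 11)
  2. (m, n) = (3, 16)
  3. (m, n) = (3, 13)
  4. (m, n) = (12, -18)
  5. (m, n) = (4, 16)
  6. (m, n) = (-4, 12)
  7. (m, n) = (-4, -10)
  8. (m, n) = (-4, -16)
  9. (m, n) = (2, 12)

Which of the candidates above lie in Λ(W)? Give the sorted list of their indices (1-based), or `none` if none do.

2, 3, 5, 8, 9

Compute λ' = (4−√20)/2 = -0.2361, so π⊥(m,n) = m -0.2361·n.
#1 (1,11): internal coord 1 + (11)·λ' = -1.5967; -1.5967 ∉ [-0.9, 0.5) → out
#2 (3,16): internal coord 3 + (16)·λ' = -0.7771; -0.7771 ∈ [-0.9, 0.5) → IN Λ
#3 (3,13): internal coord 3 + (13)·λ' = -0.0689; -0.0689 ∈ [-0.9, 0.5) → IN Λ
#4 (12,-18): internal coord 12 + (-18)·λ' = +16.2492; +16.2492 ∉ [-0.9, 0.5) → out
#5 (4,16): internal coord 4 + (16)·λ' = +0.2229; +0.2229 ∈ [-0.9, 0.5) → IN Λ
#6 (-4,12): internal coord -4 + (12)·λ' = -6.8328; -6.8328 ∉ [-0.9, 0.5) → out
#7 (-4,-10): internal coord -4 + (-10)·λ' = -1.6393; -1.6393 ∉ [-0.9, 0.5) → out
#8 (-4,-16): internal coord -4 + (-16)·λ' = -0.2229; -0.2229 ∈ [-0.9, 0.5) → IN Λ
#9 (2,12): internal coord 2 + (12)·λ' = -0.8328; -0.8328 ∈ [-0.9, 0.5) → IN Λ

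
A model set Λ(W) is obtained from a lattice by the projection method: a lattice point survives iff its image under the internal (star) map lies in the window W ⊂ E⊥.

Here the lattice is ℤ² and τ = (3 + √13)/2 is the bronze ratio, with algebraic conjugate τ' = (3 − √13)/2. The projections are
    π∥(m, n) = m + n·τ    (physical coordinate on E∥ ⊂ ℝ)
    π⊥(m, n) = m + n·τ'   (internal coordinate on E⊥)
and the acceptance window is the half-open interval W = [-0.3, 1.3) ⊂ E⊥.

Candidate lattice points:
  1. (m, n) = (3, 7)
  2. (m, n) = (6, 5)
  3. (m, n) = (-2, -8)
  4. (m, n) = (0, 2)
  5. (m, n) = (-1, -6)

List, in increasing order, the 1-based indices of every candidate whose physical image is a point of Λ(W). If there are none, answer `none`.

1, 3, 5

Compute τ' = (3−√13)/2 = -0.3028, so π⊥(m,n) = m -0.3028·n.
[1] lift (3,7): star map gives 0.8806; window check -0.3 ≤ 0.8806 < 1.3 is true → IN Λ
[2] lift (6,5): star map gives 4.4861; window check -0.3 ≤ 4.4861 < 1.3 is false → out
[3] lift (-2,-8): star map gives 0.4222; window check -0.3 ≤ 0.4222 < 1.3 is true → IN Λ
[4] lift (0,2): star map gives -0.6056; window check -0.3 ≤ -0.6056 < 1.3 is false → out
[5] lift (-1,-6): star map gives 0.8167; window check -0.3 ≤ 0.8167 < 1.3 is true → IN Λ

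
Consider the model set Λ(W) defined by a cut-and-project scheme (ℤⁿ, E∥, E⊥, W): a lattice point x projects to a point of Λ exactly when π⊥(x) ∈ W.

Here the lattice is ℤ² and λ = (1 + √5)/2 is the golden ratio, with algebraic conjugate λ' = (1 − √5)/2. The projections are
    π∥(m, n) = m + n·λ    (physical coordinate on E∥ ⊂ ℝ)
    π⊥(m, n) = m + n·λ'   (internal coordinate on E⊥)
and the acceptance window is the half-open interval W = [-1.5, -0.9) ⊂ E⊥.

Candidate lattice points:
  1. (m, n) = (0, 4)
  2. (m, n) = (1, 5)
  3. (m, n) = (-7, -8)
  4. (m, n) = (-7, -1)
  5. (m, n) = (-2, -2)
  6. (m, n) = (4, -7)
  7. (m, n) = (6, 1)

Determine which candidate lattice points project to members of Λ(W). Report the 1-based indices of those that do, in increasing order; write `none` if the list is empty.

Compute λ' = (1−√5)/2 = -0.6180, so π⊥(m,n) = m -0.6180·n.
#1 (0,4): internal coord 0 + (4)·λ' = -2.4721; -2.4721 ∉ [-1.5, -0.9) → out
#2 (1,5): internal coord 1 + (5)·λ' = -2.0902; -2.0902 ∉ [-1.5, -0.9) → out
#3 (-7,-8): internal coord -7 + (-8)·λ' = -2.0557; -2.0557 ∉ [-1.5, -0.9) → out
#4 (-7,-1): internal coord -7 + (-1)·λ' = -6.3820; -6.3820 ∉ [-1.5, -0.9) → out
#5 (-2,-2): internal coord -2 + (-2)·λ' = -0.7639; -0.7639 ∉ [-1.5, -0.9) → out
#6 (4,-7): internal coord 4 + (-7)·λ' = +8.3262; +8.3262 ∉ [-1.5, -0.9) → out
#7 (6,1): internal coord 6 + (1)·λ' = +5.3820; +5.3820 ∉ [-1.5, -0.9) → out

none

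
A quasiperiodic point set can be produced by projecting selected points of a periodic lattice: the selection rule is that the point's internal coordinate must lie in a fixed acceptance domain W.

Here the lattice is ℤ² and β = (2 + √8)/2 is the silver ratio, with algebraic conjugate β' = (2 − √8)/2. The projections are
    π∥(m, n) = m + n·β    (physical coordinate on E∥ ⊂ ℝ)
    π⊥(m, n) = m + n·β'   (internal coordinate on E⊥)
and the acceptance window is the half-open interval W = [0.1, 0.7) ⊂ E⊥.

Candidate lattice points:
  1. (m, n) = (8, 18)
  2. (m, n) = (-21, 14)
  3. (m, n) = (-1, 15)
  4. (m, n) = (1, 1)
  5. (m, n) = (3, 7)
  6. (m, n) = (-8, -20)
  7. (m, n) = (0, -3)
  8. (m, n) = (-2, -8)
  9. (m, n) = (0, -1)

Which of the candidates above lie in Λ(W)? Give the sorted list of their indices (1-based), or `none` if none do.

Numerically β ≈ 2.4142 and β' = −1/β ≈ -0.4142.
[1] lift (8,18): star map gives 0.5442; window check 0.1 ≤ 0.5442 < 0.7 is true → IN Λ
[2] lift (-21,14): star map gives -26.7990; window check 0.1 ≤ -26.7990 < 0.7 is false → out
[3] lift (-1,15): star map gives -7.2132; window check 0.1 ≤ -7.2132 < 0.7 is false → out
[4] lift (1,1): star map gives 0.5858; window check 0.1 ≤ 0.5858 < 0.7 is true → IN Λ
[5] lift (3,7): star map gives 0.1005; window check 0.1 ≤ 0.1005 < 0.7 is true → IN Λ
[6] lift (-8,-20): star map gives 0.2843; window check 0.1 ≤ 0.2843 < 0.7 is true → IN Λ
[7] lift (0,-3): star map gives 1.2426; window check 0.1 ≤ 1.2426 < 0.7 is false → out
[8] lift (-2,-8): star map gives 1.3137; window check 0.1 ≤ 1.3137 < 0.7 is false → out
[9] lift (0,-1): star map gives 0.4142; window check 0.1 ≤ 0.4142 < 0.7 is true → IN Λ

1, 4, 5, 6, 9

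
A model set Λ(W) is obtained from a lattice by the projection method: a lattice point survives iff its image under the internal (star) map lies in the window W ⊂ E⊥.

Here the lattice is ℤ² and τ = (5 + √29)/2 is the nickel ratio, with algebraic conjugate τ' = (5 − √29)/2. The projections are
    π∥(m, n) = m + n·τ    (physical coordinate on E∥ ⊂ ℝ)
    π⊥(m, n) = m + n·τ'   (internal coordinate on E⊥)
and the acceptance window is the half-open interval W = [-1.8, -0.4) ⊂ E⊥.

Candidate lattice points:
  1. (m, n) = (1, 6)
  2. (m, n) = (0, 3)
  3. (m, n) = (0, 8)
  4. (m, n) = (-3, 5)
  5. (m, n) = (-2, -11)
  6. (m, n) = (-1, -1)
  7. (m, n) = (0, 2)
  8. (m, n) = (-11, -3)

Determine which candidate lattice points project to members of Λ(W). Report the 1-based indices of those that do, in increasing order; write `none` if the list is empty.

Compute τ' = (5−√29)/2 = -0.1926, so π⊥(m,n) = m -0.1926·n.
#1 (1,6): internal coord 1 + (6)·τ' = -0.1555; -0.1555 ∉ [-1.8, -0.4) → out
#2 (0,3): internal coord 0 + (3)·τ' = -0.5777; -0.5777 ∈ [-1.8, -0.4) → IN Λ
#3 (0,8): internal coord 0 + (8)·τ' = -1.5407; -1.5407 ∈ [-1.8, -0.4) → IN Λ
#4 (-3,5): internal coord -3 + (5)·τ' = -3.9629; -3.9629 ∉ [-1.8, -0.4) → out
#5 (-2,-11): internal coord -2 + (-11)·τ' = +0.1184; +0.1184 ∉ [-1.8, -0.4) → out
#6 (-1,-1): internal coord -1 + (-1)·τ' = -0.8074; -0.8074 ∈ [-1.8, -0.4) → IN Λ
#7 (0,2): internal coord 0 + (2)·τ' = -0.3852; -0.3852 ∉ [-1.8, -0.4) → out
#8 (-11,-3): internal coord -11 + (-3)·τ' = -10.4223; -10.4223 ∉ [-1.8, -0.4) → out

2, 3, 6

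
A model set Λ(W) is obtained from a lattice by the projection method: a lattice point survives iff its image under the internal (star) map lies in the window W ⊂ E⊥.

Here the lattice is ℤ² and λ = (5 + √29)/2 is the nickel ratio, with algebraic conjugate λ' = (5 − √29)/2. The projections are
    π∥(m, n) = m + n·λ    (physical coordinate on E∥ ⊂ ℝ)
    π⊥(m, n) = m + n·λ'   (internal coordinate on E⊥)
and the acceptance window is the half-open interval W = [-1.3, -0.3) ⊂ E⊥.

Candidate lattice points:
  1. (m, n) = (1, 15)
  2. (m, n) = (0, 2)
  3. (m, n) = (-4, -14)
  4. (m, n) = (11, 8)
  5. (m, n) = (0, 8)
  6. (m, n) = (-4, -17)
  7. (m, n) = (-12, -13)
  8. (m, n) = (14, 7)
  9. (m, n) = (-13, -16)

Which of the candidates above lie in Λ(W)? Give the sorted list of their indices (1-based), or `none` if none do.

Compute λ' = (5−√29)/2 = -0.19258, so π⊥(m,n) = m -0.19258·n.
#1 (1,15): internal coord 1 + (15)·λ' = -1.88874; -1.88874 ∉ [-1.3, -0.3) → out
#2 (0,2): internal coord 0 + (2)·λ' = -0.38516; -0.38516 ∈ [-1.3, -0.3) → IN Λ
#3 (-4,-14): internal coord -4 + (-14)·λ' = -1.30385; -1.30385 ∉ [-1.3, -0.3) → out
#4 (11,8): internal coord 11 + (8)·λ' = +9.45934; +9.45934 ∉ [-1.3, -0.3) → out
#5 (0,8): internal coord 0 + (8)·λ' = -1.54066; -1.54066 ∉ [-1.3, -0.3) → out
#6 (-4,-17): internal coord -4 + (-17)·λ' = -0.72610; -0.72610 ∈ [-1.3, -0.3) → IN Λ
#7 (-12,-13): internal coord -12 + (-13)·λ' = -9.49643; -9.49643 ∉ [-1.3, -0.3) → out
#8 (14,7): internal coord 14 + (7)·λ' = +12.65192; +12.65192 ∉ [-1.3, -0.3) → out
#9 (-13,-16): internal coord -13 + (-16)·λ' = -9.91868; -9.91868 ∉ [-1.3, -0.3) → out

2, 6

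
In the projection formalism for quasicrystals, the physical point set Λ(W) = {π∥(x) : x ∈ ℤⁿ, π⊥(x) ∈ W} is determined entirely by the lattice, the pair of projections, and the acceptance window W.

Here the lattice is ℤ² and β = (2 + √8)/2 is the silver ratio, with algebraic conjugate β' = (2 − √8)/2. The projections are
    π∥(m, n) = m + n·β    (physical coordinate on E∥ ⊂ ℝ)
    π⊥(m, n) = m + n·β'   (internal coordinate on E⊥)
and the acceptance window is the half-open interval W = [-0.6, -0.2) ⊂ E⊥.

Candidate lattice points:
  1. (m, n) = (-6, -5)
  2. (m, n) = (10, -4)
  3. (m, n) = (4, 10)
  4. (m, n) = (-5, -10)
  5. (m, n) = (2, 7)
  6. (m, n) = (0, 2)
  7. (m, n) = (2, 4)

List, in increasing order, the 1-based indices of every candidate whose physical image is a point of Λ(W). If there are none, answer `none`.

Compute β' = (2−√8)/2 = -0.414214, so π⊥(m,n) = m -0.414214·n.
#1 (-6,-5): internal coord -6 + (-5)·β' = -3.928932; -3.928932 ∉ [-0.6, -0.2) → out
#2 (10,-4): internal coord 10 + (-4)·β' = +11.656854; +11.656854 ∉ [-0.6, -0.2) → out
#3 (4,10): internal coord 4 + (10)·β' = -0.142136; -0.142136 ∉ [-0.6, -0.2) → out
#4 (-5,-10): internal coord -5 + (-10)·β' = -0.857864; -0.857864 ∉ [-0.6, -0.2) → out
#5 (2,7): internal coord 2 + (7)·β' = -0.899495; -0.899495 ∉ [-0.6, -0.2) → out
#6 (0,2): internal coord 0 + (2)·β' = -0.828427; -0.828427 ∉ [-0.6, -0.2) → out
#7 (2,4): internal coord 2 + (4)·β' = +0.343146; +0.343146 ∉ [-0.6, -0.2) → out

none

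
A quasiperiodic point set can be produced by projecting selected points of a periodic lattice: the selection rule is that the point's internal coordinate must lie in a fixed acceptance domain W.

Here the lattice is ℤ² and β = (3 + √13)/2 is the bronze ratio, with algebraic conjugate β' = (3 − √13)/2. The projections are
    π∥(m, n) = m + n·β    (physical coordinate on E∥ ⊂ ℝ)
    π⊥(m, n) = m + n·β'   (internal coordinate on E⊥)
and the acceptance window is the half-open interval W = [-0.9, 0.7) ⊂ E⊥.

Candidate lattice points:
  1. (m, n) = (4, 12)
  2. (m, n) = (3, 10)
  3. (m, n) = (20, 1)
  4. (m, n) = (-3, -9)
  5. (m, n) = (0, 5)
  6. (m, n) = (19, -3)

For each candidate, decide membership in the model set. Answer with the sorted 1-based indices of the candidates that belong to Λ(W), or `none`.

1, 2, 4

Compute β' = (3−√13)/2 = -0.302776, so π⊥(m,n) = m -0.302776·n.
candidate 1: (m,n)=(4,12) → π∥ = 4+12·β ≈ 43.633308, π⊥ = 4+12·β' ≈ 0.366692 ∈ [-0.9, 0.7) ⇒ IN Λ
candidate 2: (m,n)=(3,10) → π∥ = 3+10·β ≈ 36.027756, π⊥ = 3+10·β' ≈ -0.027756 ∈ [-0.9, 0.7) ⇒ IN Λ
candidate 3: (m,n)=(20,1) → π∥ = 20+1·β ≈ 23.302776, π⊥ = 20+1·β' ≈ 19.697224 ∉ [-0.9, 0.7) ⇒ out
candidate 4: (m,n)=(-3,-9) → π∥ = -3-9·β ≈ -32.724981, π⊥ = -3-9·β' ≈ -0.275019 ∈ [-0.9, 0.7) ⇒ IN Λ
candidate 5: (m,n)=(0,5) → π∥ = 0+5·β ≈ 16.513878, π⊥ = 0+5·β' ≈ -1.513878 ∉ [-0.9, 0.7) ⇒ out
candidate 6: (m,n)=(19,-3) → π∥ = 19-3·β ≈ 9.091673, π⊥ = 19-3·β' ≈ 19.908327 ∉ [-0.9, 0.7) ⇒ out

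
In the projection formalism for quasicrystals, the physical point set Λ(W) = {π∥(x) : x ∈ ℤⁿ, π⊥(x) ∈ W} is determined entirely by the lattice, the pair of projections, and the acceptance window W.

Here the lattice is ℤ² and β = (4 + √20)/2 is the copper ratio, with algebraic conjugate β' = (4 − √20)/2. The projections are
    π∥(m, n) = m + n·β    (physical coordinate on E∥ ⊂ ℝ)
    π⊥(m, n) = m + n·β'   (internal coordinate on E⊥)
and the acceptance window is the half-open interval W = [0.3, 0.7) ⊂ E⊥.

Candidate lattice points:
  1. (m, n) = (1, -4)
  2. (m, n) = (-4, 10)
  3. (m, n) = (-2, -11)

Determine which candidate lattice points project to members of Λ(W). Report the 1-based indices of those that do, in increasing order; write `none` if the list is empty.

3

Numerically β ≈ 4.236068 and β' = −1/β ≈ -0.236068.
[1] lift (1,-4): star map gives 1.944272; window check 0.3 ≤ 1.944272 < 0.7 is false → out
[2] lift (-4,10): star map gives -6.360680; window check 0.3 ≤ -6.360680 < 0.7 is false → out
[3] lift (-2,-11): star map gives 0.596748; window check 0.3 ≤ 0.596748 < 0.7 is true → IN Λ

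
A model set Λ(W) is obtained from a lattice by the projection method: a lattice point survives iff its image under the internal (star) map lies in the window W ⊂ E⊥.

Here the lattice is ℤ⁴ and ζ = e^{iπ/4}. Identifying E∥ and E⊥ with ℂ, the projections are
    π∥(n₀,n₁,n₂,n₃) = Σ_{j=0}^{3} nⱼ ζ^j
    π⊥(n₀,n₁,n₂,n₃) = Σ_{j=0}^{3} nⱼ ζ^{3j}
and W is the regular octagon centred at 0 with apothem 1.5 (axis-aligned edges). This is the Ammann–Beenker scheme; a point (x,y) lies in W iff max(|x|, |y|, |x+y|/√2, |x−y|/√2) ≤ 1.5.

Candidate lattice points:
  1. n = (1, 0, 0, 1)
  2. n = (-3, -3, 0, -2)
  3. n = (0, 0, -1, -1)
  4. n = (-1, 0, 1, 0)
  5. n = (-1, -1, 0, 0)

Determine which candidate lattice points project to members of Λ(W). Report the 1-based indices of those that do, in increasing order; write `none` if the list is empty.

Internal map: ζ^{3j} for j=0..3 gives (1,0), (−√2/2,√2/2), (0,−1), (√2/2,√2/2).
#1 (1, 0, 0, 1): internal (1.707107, 0.707107); octagon support 1.707107 vs apothem 1.5 → ∉ W
#2 (-3, -3, 0, -2): internal (-2.292893, -3.535534); octagon support 4.121320 vs apothem 1.5 → ∉ W
#3 (0, 0, -1, -1): internal (-0.707107, 0.292893); octagon support 0.707107 vs apothem 1.5 → ∈ W
#4 (-1, 0, 1, 0): internal (-1.000000, -1.000000); octagon support 1.414214 vs apothem 1.5 → ∈ W
#5 (-1, -1, 0, 0): internal (-0.292893, -0.707107); octagon support 0.707107 vs apothem 1.5 → ∈ W

3, 4, 5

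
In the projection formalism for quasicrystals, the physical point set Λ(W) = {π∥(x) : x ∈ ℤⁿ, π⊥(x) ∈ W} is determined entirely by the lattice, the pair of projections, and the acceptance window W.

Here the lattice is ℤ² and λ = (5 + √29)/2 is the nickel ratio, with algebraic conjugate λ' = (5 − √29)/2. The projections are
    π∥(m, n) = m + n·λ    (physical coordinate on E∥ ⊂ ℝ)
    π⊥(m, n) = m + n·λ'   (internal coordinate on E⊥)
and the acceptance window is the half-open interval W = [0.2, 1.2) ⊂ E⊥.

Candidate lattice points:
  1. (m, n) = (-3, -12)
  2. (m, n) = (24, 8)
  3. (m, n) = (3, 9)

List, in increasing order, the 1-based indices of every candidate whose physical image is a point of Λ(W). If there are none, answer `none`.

none

λ' = (5−√29)/2 ≈ -0.19258.
[1] lift (-3,-12): star map gives -0.68901; window check 0.2 ≤ -0.68901 < 1.2 is false → out
[2] lift (24,8): star map gives 22.45934; window check 0.2 ≤ 22.45934 < 1.2 is false → out
[3] lift (3,9): star map gives 1.26676; window check 0.2 ≤ 1.26676 < 1.2 is false → out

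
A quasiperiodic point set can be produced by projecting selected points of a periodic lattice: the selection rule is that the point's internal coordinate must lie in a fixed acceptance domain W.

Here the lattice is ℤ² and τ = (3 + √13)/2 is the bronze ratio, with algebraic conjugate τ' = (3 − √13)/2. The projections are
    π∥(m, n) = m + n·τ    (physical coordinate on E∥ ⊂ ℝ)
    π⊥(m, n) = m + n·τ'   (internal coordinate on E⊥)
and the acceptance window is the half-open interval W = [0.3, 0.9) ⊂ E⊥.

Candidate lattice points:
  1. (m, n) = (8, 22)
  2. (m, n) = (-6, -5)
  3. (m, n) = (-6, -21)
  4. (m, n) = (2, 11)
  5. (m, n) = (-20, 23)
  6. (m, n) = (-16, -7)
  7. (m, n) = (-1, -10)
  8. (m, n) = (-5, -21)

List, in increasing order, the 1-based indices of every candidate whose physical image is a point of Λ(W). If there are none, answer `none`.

τ' = (3−√13)/2 ≈ -0.30278.
#1 (8,22): internal coord 8 + (22)·τ' = +1.33894; +1.33894 ∉ [0.3, 0.9) → out
#2 (-6,-5): internal coord -6 + (-5)·τ' = -4.48612; -4.48612 ∉ [0.3, 0.9) → out
#3 (-6,-21): internal coord -6 + (-21)·τ' = +0.35829; +0.35829 ∈ [0.3, 0.9) → IN Λ
#4 (2,11): internal coord 2 + (11)·τ' = -1.33053; -1.33053 ∉ [0.3, 0.9) → out
#5 (-20,23): internal coord -20 + (23)·τ' = -26.96384; -26.96384 ∉ [0.3, 0.9) → out
#6 (-16,-7): internal coord -16 + (-7)·τ' = -13.88057; -13.88057 ∉ [0.3, 0.9) → out
#7 (-1,-10): internal coord -1 + (-10)·τ' = +2.02776; +2.02776 ∉ [0.3, 0.9) → out
#8 (-5,-21): internal coord -5 + (-21)·τ' = +1.35829; +1.35829 ∉ [0.3, 0.9) → out

3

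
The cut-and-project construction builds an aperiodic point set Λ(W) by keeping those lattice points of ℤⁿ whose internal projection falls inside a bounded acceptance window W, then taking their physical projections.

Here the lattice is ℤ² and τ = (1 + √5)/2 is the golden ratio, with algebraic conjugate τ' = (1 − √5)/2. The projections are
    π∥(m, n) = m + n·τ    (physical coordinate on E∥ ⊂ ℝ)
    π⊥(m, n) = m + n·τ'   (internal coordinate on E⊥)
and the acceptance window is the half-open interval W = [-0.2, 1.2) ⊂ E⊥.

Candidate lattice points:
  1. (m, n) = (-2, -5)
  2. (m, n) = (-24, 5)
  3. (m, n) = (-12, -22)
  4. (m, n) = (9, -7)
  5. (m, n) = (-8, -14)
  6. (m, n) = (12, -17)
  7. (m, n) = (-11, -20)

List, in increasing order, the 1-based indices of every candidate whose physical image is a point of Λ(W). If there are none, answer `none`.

1, 5

Numerically τ ≈ 1.61803 and τ' = −1/τ ≈ -0.61803.
[1] lift (-2,-5): star map gives 1.09017; window check -0.2 ≤ 1.09017 < 1.2 is true → IN Λ
[2] lift (-24,5): star map gives -27.09017; window check -0.2 ≤ -27.09017 < 1.2 is false → out
[3] lift (-12,-22): star map gives 1.59675; window check -0.2 ≤ 1.59675 < 1.2 is false → out
[4] lift (9,-7): star map gives 13.32624; window check -0.2 ≤ 13.32624 < 1.2 is false → out
[5] lift (-8,-14): star map gives 0.65248; window check -0.2 ≤ 0.65248 < 1.2 is true → IN Λ
[6] lift (12,-17): star map gives 22.50658; window check -0.2 ≤ 22.50658 < 1.2 is false → out
[7] lift (-11,-20): star map gives 1.36068; window check -0.2 ≤ 1.36068 < 1.2 is false → out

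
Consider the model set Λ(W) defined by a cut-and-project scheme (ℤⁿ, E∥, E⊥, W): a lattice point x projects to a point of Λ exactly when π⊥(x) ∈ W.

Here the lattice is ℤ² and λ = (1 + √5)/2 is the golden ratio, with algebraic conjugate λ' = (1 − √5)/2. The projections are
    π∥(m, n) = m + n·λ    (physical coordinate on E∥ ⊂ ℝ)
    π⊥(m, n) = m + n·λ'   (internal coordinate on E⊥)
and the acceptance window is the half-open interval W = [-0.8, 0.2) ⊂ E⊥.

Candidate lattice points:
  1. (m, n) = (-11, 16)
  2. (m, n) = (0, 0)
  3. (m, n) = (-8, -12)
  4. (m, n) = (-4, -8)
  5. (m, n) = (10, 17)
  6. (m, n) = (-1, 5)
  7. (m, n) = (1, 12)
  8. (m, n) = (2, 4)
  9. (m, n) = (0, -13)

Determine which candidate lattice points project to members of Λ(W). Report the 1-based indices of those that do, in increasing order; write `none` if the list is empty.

2, 3, 5, 8

Numerically λ ≈ 1.618034 and λ' = −1/λ ≈ -0.618034.
[1] lift (-11,16): star map gives -20.888544; window check -0.8 ≤ -20.888544 < 0.2 is false → out
[2] lift (0,0): star map gives 0.000000; window check -0.8 ≤ 0.000000 < 0.2 is true → IN Λ
[3] lift (-8,-12): star map gives -0.583592; window check -0.8 ≤ -0.583592 < 0.2 is true → IN Λ
[4] lift (-4,-8): star map gives 0.944272; window check -0.8 ≤ 0.944272 < 0.2 is false → out
[5] lift (10,17): star map gives -0.506578; window check -0.8 ≤ -0.506578 < 0.2 is true → IN Λ
[6] lift (-1,5): star map gives -4.090170; window check -0.8 ≤ -4.090170 < 0.2 is false → out
[7] lift (1,12): star map gives -6.416408; window check -0.8 ≤ -6.416408 < 0.2 is false → out
[8] lift (2,4): star map gives -0.472136; window check -0.8 ≤ -0.472136 < 0.2 is true → IN Λ
[9] lift (0,-13): star map gives 8.034442; window check -0.8 ≤ 8.034442 < 0.2 is false → out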